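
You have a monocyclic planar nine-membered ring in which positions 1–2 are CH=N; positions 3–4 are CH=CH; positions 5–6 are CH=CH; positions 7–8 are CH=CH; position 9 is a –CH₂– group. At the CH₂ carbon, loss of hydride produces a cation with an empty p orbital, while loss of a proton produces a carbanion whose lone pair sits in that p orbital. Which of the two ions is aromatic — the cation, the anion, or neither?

Once that carbon is sp², every ring atom has a p orbital and both ions are fully conjugated.
Cation: 4 × 2 + 0 = 8 π electrons → 4(2), antiaromatic.
Anion: 4 × 2 + 2 = 10 π electrons → 4(2)+2, aromatic.

The anion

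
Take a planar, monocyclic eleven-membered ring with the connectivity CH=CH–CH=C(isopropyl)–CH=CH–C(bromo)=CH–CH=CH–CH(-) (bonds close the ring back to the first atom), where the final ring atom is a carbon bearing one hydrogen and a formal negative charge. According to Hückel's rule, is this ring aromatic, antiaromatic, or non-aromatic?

Antiaromatic

Check conjugation: every atom in a ring double bond is sp² and brings one electron to the p orbital; the carbanion's lone pair occupies the p orbital — every position has a p orbital, so the cyclic π system is continuous.
Counting π electrons: 5 × 2 = 10 from the double-bond units + 2 from the CH(-) atom = 12.
12 = 4(3); a planar, fully conjugated 4n system is antiaromatic.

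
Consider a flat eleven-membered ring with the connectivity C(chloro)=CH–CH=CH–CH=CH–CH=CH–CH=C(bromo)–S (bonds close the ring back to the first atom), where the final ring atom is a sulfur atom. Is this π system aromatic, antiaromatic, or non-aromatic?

All ring atoms are sp² and supply a p orbital to the ring (every atom in a ring double bond is sp² and brings one electron to the p orbital; the sulfur donates one lone pair from its p orbital); the conjugation is uninterrupted.
Counting π electrons: 5 × 2 = 10 from the double-bond units + 2 from the S atom = 12.
With 12 = 4·3 π electrons, Hückel's rule classifies the planar ring as antiaromatic.

Antiaromatic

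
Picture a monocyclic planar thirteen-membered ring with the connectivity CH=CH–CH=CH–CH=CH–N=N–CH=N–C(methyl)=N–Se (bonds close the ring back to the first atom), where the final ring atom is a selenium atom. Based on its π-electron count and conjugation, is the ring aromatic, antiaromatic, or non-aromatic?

Aromatic

The p orbitals form a continuous loop: the double-bond atoms are sp², each contributing one p electron; each =N– nitrogen is pyridine-type (lone pair in the sp² plane, one electron in the p orbital); the selenium donates one lone pair from its p orbital. The ring is fully conjugated.
π-electron count: 6 × 2 = 12 from the double-bond units + 2 from the Se atom = 14.
That gives a 4n+2 count (14, n = 3).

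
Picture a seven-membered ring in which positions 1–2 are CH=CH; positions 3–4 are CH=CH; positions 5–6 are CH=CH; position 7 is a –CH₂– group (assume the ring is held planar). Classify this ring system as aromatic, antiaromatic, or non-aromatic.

At the CH2 position, the tetrahedral CH₂ carbon is sp³ and has no p orbital in the ring π system; the ring's p-orbital overlap is broken there.
A ring that is not fully conjugated cannot be aromatic or antiaromatic regardless of its π-electron count.

Non-aromatic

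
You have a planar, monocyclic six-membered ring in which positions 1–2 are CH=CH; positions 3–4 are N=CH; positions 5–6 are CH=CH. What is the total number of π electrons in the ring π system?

Check conjugation: the double-bond atoms are sp², each contributing one p electron; each sp² =N– keeps its lone pair in-plane and puts one electron into the π system — every position has a p orbital, so the cyclic π system is continuous.
π-electron count: 3 × 2 = 6 from the 3 double-bond units.

6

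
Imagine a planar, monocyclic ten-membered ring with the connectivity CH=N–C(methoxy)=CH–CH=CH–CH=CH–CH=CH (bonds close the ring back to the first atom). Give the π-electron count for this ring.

10

Check conjugation: every atom in a ring double bond is sp² and brings one electron to the p orbital; each sp² =N– keeps its lone pair in-plane and puts one electron into the π system — every position has a p orbital, so the cyclic π system is continuous.
Adding the contributions, 5 × 2 = 10 from the 5 double-bond units.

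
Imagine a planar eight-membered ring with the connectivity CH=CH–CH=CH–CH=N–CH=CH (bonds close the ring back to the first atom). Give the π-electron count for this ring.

8

Every ring atom contributes a p orbital perpendicular to the ring (each doubly-bonded ring atom is sp² with one p-orbital electron; each =N– nitrogen is pyridine-type (lone pair in the sp² plane, one electron in the p orbital)), so the π system is cyclic and fully conjugated.
Tallying contributions gives 4 × 2 = 8 from the 4 double-bond units.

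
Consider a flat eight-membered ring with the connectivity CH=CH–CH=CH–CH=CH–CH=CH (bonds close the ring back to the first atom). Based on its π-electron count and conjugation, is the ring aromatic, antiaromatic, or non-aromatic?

Check conjugation: every atom in a ring double bond is sp² and brings one electron to the p orbital — every position has a p orbital, so the cyclic π system is continuous.
Counting π electrons: 4 × 2 = 8 from the 4 double-bond units.
With 8 = 4·2 π electrons, Hückel's rule classifies the planar ring as antiaromatic.
(The species described is cyclooctatetraene.)

Antiaromatic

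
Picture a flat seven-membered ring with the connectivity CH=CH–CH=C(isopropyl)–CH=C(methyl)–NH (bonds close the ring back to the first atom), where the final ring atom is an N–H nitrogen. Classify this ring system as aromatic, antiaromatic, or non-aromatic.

Every ring atom contributes a p orbital perpendicular to the ring (every atom in a ring double bond is sp² and brings one electron to the p orbital; the pyrrole-type nitrogen donates its lone pair from the p orbital), so the π system is cyclic and fully conjugated.
Tallying contributions gives 3 × 2 = 6 from the double-bond units + 2 from the NH atom = 8.
A 4n π count (8, n = 2) in a planar conjugated ring means antiaromatic.

Antiaromatic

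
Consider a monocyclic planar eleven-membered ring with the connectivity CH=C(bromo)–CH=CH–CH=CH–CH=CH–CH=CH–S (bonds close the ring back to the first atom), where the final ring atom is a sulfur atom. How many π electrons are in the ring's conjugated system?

Check conjugation: the double-bond atoms are sp², each contributing one p electron; the sulfur donates one lone pair from its p orbital — every position has a p orbital, so the cyclic π system is continuous.
Counting π electrons: 5 × 2 = 10 from the double-bond units + 2 from the S atom = 12.

12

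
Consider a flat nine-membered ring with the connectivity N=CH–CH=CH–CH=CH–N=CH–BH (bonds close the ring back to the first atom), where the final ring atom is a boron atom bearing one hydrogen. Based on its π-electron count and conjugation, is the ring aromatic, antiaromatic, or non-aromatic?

The p orbitals form a continuous loop: each doubly-bonded ring atom is sp² with one p-orbital electron; each =N– nitrogen is pyridine-type (lone pair in the sp² plane, one electron in the p orbital); the boron has an empty p orbital. The ring is fully conjugated.
Adding the contributions, 4 × 2 = 8 from the double-bond units + 0 from the BH atom = 8.
8 = 4(2); a planar, fully conjugated 4n system is antiaromatic.

Antiaromatic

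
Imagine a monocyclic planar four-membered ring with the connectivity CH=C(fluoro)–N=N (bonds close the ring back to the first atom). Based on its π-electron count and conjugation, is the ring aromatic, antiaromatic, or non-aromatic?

Antiaromatic

Check conjugation: each doubly-bonded ring atom is sp² with one p-orbital electron; each =N– nitrogen is pyridine-type (lone pair in the sp² plane, one electron in the p orbital) — every position has a p orbital, so the cyclic π system is continuous.
Tallying contributions gives 2 × 2 = 4 from the 2 double-bond units.
With 4 = 4·1 π electrons, Hückel's rule classifies the planar ring as antiaromatic.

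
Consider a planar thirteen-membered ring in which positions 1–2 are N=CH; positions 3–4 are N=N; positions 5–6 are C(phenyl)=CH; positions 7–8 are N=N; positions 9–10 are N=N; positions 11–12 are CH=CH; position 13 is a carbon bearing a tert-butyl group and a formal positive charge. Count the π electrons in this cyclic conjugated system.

12

Check conjugation: each doubly-bonded ring atom is sp² with one p-orbital electron; the doubly-bonded nitrogens are pyridine-type — their lone pairs lie in the ring plane, leaving one electron in the p orbital; the carbocation has an empty p orbital — every position has a p orbital, so the cyclic π system is continuous.
Adding the contributions, 6 × 2 = 12 from the double-bond units + 0 from the C(tert-butyl)(+) atom = 12.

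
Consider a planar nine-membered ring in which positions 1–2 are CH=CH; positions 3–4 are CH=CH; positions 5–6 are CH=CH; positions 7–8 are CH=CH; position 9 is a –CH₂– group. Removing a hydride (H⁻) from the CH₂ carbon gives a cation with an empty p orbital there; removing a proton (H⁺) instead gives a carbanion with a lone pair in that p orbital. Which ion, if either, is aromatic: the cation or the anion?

Both ions have a continuous loop of p orbitals — each ring atom is sp².
Cation: 4 × 2 + 0 = 8 π electrons → 4(2), antiaromatic.
Anion: 4 × 2 + 2 = 10 π electrons → 4(2)+2, aromatic.

The anion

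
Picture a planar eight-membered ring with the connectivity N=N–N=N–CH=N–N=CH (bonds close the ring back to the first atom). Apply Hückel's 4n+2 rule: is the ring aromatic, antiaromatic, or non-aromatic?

Check conjugation: the double-bond atoms are sp², each contributing one p electron; each sp² =N– keeps its lone pair in-plane and puts one electron into the π system — every position has a p orbital, so the cyclic π system is continuous.
Counting π electrons: 4 × 2 = 8 from the 4 double-bond units.
A 4n π count (8, n = 2) in a planar conjugated ring means antiaromatic.

Antiaromatic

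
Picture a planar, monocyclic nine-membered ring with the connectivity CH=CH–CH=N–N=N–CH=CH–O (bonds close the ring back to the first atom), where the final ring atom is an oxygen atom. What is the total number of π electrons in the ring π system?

10

All ring atoms are sp² and supply a p orbital to the ring (each doubly-bonded ring atom is sp² with one p-orbital electron; each =N– nitrogen is pyridine-type (lone pair in the sp² plane, one electron in the p orbital); the oxygen donates one lone pair from its p orbital); the conjugation is uninterrupted.
Counting π electrons: 4 × 2 = 8 from the double-bond units + 2 from the O atom = 10.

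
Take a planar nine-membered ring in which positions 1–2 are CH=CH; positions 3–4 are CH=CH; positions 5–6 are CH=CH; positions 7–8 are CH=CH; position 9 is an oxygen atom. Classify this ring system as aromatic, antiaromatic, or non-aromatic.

Every ring atom contributes a p orbital perpendicular to the ring (each doubly-bonded ring atom is sp² with one p-orbital electron; the oxygen donates one lone pair from its p orbital), so the π system is cyclic and fully conjugated.
Counting π electrons: 4 × 2 = 8 from the double-bond units + 2 from the O atom = 10.
That gives a 4n+2 count (10, n = 2).

Aromatic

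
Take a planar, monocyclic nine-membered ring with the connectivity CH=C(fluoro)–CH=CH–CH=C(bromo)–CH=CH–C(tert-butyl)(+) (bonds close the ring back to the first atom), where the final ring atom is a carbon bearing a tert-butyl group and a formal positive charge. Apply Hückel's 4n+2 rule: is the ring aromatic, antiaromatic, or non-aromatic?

Check conjugation: every atom in a ring double bond is sp² and brings one electron to the p orbital; the carbocation has an empty p orbital — every position has a p orbital, so the cyclic π system is continuous.
Counting π electrons: 4 × 2 = 8 from the double-bond units + 0 from the C(tert-butyl)(+) atom = 8.
A 4n π count (8, n = 2) in a planar conjugated ring means antiaromatic.

Antiaromatic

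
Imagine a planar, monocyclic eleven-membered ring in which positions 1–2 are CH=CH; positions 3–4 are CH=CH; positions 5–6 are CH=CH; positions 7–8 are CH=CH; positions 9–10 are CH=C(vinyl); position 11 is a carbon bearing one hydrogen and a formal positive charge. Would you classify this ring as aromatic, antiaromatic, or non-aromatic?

Aromatic

The p orbitals form a continuous loop: every atom in a ring double bond is sp² and brings one electron to the p orbital; the carbocation has an empty p orbital. The ring is fully conjugated.
Counting π electrons: 5 × 2 = 10 from the double-bond units + 0 from the CH(+) atom = 10.
Since 10 = 4·2 + 2, the ring meets the 4n+2 criterion.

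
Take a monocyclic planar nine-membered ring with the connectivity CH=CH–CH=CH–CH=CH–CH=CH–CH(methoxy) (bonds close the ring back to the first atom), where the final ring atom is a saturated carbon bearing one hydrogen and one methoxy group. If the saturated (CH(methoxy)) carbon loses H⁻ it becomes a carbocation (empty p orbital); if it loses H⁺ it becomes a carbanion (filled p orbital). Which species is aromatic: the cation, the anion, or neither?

The anion

Both ions have a continuous loop of p orbitals — each ring atom is sp².
Cation: 4 × 2 + 0 = 8 π electrons → 4(2), antiaromatic.
Anion: 4 × 2 + 2 = 10 π electrons → 4(2)+2, aromatic.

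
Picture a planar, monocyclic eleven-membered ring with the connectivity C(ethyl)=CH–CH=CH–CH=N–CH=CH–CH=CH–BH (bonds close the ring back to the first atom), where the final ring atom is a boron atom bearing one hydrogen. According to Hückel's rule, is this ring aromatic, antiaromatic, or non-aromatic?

All ring atoms are sp² and supply a p orbital to the ring (the double-bond atoms are sp², each contributing one p electron; the doubly-bonded nitrogens are pyridine-type — their lone pairs lie in the ring plane, leaving one electron in the p orbital; the boron has an empty p orbital); the conjugation is uninterrupted.
Adding the contributions, 5 × 2 = 10 from the double-bond units + 0 from the BH atom = 10.
Since 10 = 4·2 + 2, the ring meets the 4n+2 criterion.

Aromatic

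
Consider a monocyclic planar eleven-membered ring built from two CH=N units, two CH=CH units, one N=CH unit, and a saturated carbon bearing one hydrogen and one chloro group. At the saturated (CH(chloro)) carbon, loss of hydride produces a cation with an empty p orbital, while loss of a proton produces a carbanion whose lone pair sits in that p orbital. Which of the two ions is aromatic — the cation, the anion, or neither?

In either ion the ring is fully conjugated: every atom, including the new sp² carbon, supplies a p orbital.
Cation: 5 × 2 + 0 = 10 π electrons → 4(2)+2, aromatic.
Anion: 5 × 2 + 2 = 12 π electrons → 4(3), antiaromatic.

The cation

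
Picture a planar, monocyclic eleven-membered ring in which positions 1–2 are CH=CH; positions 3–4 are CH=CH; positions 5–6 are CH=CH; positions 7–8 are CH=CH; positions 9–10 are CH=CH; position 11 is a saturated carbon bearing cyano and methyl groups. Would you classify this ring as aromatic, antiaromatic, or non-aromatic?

Non-aromatic

The C(cyano)(methyl) carbon is saturated: that saturated carbon is sp³ and has no p orbital in the ring π system. Conjugation is not continuous around the ring.
Broken conjugation rules out both aromaticity and antiaromaticity.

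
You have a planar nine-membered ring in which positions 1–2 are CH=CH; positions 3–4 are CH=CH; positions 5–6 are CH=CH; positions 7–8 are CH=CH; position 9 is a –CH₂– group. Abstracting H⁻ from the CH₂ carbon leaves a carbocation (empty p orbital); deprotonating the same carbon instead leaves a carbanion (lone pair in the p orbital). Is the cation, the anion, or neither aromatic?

The anion

In either ion the ring is fully conjugated: every atom, including the new sp² carbon, supplies a p orbital.
Cation: 4 × 2 + 0 = 8 π electrons → 4(2), antiaromatic.
Anion: 4 × 2 + 2 = 10 π electrons → 4(2)+2, aromatic.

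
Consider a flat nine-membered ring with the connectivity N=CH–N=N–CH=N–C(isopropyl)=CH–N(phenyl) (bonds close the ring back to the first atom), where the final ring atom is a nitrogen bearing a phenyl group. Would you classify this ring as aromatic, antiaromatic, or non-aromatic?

The p orbitals form a continuous loop: every atom in a ring double bond is sp² and brings one electron to the p orbital; each =N– nitrogen is pyridine-type (lone pair in the sp² plane, one electron in the p orbital); the pyrrole-type nitrogen donates its lone pair from the p orbital. The ring is fully conjugated.
Counting π electrons: 4 × 2 = 8 from the double-bond units + 2 from the N(phenyl) atom = 10.
That gives a 4n+2 count (10, n = 2).

Aromatic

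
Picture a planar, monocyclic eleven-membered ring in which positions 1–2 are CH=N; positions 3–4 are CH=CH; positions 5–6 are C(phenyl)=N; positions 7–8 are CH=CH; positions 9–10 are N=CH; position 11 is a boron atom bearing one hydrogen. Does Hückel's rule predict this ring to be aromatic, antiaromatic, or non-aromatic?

The p orbitals form a continuous loop: the double-bond atoms are sp², each contributing one p electron; each =N– nitrogen is pyridine-type (lone pair in the sp² plane, one electron in the p orbital); the boron has an empty p orbital. The ring is fully conjugated.
Adding the contributions, 5 × 2 = 10 from the double-bond units + 0 from the BH atom = 10.
With 10 π electrons (n = 2), the Hückel 4n+2 condition holds.

Aromatic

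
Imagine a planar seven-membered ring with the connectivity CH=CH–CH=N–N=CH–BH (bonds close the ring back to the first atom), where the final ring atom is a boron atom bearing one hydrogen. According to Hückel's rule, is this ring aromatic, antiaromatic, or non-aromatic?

Aromatic

Check conjugation: every atom in a ring double bond is sp² and brings one electron to the p orbital; each =N– nitrogen is pyridine-type (lone pair in the sp² plane, one electron in the p orbital); the boron has an empty p orbital — every position has a p orbital, so the cyclic π system is continuous.
π-electron count: 3 × 2 = 6 from the double-bond units + 0 from the BH atom = 6.
With 6 π electrons (n = 1), the Hückel 4n+2 condition holds.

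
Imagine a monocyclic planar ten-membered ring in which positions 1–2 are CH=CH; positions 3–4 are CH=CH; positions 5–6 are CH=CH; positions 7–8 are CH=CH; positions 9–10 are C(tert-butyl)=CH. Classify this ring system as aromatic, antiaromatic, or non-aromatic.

Aromatic

Every ring atom contributes a p orbital perpendicular to the ring (the double-bond atoms are sp², each contributing one p electron), so the π system is cyclic and fully conjugated.
π-electron count: 5 × 2 = 10 from the 5 double-bond units.
10 = 4(2) + 2, which satisfies Hückel's 4n+2 rule.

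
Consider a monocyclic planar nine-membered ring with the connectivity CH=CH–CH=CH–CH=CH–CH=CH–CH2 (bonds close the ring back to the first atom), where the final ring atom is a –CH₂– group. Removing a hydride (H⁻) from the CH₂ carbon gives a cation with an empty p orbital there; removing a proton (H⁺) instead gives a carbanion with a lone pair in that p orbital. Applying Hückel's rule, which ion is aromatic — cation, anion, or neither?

Both ions have a continuous loop of p orbitals — each ring atom is sp².
Cation: 4 × 2 + 0 = 8 π electrons → 4(2), antiaromatic.
Anion: 4 × 2 + 2 = 10 π electrons → 4(2)+2, aromatic.

The anion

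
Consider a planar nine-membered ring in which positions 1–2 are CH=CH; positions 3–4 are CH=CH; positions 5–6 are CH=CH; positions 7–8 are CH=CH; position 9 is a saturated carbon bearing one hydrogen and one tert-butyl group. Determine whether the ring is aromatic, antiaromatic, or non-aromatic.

At the CH(tert-butyl) position, that saturated carbon is sp³ and has no p orbital in the ring π system; the ring's p-orbital overlap is broken there.
Hückel's rule only applies to fully conjugated rings, so this one is simply non-aromatic.

Non-aromatic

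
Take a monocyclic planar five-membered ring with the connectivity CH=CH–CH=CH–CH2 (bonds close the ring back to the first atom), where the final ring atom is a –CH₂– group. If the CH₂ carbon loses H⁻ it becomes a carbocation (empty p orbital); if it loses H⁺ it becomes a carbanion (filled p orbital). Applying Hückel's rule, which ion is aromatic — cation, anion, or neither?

The anion

In either ion the ring is fully conjugated: every atom, including the new sp² carbon, supplies a p orbital.
Cation: 2 × 2 + 0 = 4 π electrons → 4(1), antiaromatic.
Anion: 2 × 2 + 2 = 6 π electrons → 4(1)+2, aromatic.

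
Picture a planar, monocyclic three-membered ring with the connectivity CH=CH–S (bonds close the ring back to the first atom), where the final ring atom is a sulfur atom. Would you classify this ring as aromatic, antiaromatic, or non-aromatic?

Antiaromatic

Every ring atom contributes a p orbital perpendicular to the ring (every atom in a ring double bond is sp² and brings one electron to the p orbital; the sulfur donates one lone pair from its p orbital), so the π system is cyclic and fully conjugated.
Counting π electrons: 1 × 2 = 2 from the double-bond unit + 2 from the S atom = 4.
A 4n π count (4, n = 1) in a planar conjugated ring means antiaromatic.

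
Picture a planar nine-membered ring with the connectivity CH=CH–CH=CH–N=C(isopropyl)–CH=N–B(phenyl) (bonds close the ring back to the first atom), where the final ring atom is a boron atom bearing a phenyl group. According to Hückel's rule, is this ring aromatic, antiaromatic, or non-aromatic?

Every ring atom contributes a p orbital perpendicular to the ring (every atom in a ring double bond is sp² and brings one electron to the p orbital; the doubly-bonded nitrogens are pyridine-type — their lone pairs lie in the ring plane, leaving one electron in the p orbital; the boron has an empty p orbital), so the π system is cyclic and fully conjugated.
Adding the contributions, 4 × 2 = 8 from the double-bond units + 0 from the B(phenyl) atom = 8.
8 is a 4n count (n = 2), so the planar conjugated ring is antiaromatic.

Antiaromatic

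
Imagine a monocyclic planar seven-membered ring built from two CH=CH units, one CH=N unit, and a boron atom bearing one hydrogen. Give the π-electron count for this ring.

The p orbitals form a continuous loop: the double-bond atoms are sp², each contributing one p electron; the doubly-bonded nitrogens are pyridine-type — their lone pairs lie in the ring plane, leaving one electron in the p orbital; the boron has an empty p orbital. The ring is fully conjugated.
Tallying contributions gives 3 × 2 = 6 from the double-bond units + 0 from the BH atom = 6.

6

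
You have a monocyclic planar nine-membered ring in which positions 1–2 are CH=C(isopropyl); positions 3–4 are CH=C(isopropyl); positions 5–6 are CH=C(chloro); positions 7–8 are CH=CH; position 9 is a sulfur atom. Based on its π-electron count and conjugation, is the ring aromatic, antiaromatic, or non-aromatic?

Aromatic

All ring atoms are sp² and supply a p orbital to the ring (the double-bond atoms are sp², each contributing one p electron; the sulfur donates one lone pair from its p orbital); the conjugation is uninterrupted.
Adding the contributions, 4 × 2 = 8 from the double-bond units + 2 from the S atom = 10.
With 10 π electrons (n = 2), the Hückel 4n+2 condition holds.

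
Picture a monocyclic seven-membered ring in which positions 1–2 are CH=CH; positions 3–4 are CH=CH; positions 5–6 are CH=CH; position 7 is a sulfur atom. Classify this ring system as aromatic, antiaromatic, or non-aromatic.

Check conjugation: the double-bond atoms are sp², each contributing one p electron; the sulfur donates one lone pair from its p orbital — every position has a p orbital, so the cyclic π system is continuous.
Adding the contributions, 3 × 2 = 6 from the double-bond units + 2 from the S atom = 8.
8 is a 4n count (n = 2), so the planar conjugated ring is antiaromatic.

Antiaromatic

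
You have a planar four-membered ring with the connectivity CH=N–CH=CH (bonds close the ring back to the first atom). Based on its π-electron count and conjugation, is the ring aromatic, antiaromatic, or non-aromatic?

Every ring atom contributes a p orbital perpendicular to the ring (every atom in a ring double bond is sp² and brings one electron to the p orbital; each =N– nitrogen is pyridine-type (lone pair in the sp² plane, one electron in the p orbital)), so the π system is cyclic and fully conjugated.
Adding the contributions, 2 × 2 = 4 from the 2 double-bond units.
4 is a 4n count (n = 1), so the planar conjugated ring is antiaromatic.

Antiaromatic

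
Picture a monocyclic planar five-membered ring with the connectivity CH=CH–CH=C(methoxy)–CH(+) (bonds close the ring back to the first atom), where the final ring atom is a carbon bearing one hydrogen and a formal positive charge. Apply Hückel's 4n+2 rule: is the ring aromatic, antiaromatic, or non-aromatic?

Every ring atom contributes a p orbital perpendicular to the ring (each doubly-bonded ring atom is sp² with one p-orbital electron; the carbocation has an empty p orbital), so the π system is cyclic and fully conjugated.
Counting π electrons: 2 × 2 = 4 from the double-bond units + 0 from the CH(+) atom = 4.
A 4n π count (4, n = 1) in a planar conjugated ring means antiaromatic.

Antiaromatic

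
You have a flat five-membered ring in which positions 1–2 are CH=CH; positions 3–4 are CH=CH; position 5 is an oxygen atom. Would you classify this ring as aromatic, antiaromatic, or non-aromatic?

Aromatic

Check conjugation: the double-bond atoms are sp², each contributing one p electron; the oxygen donates one lone pair from its p orbital — every position has a p orbital, so the cyclic π system is continuous.
π-electron count: 2 × 2 = 4 from the double-bond units + 2 from the O atom = 6.
Since 6 = 4·1 + 2, the ring meets the 4n+2 criterion.
(This ring is furan.)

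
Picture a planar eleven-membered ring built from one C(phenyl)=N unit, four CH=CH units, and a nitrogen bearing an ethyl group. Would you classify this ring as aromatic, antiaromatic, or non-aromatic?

Antiaromatic

All ring atoms are sp² and supply a p orbital to the ring (the double-bond atoms are sp², each contributing one p electron; the doubly-bonded nitrogens are pyridine-type — their lone pairs lie in the ring plane, leaving one electron in the p orbital; the pyrrole-type nitrogen donates its lone pair from the p orbital); the conjugation is uninterrupted.
π-electron count: 5 × 2 = 10 from the double-bond units + 2 from the N(ethyl) atom = 12.
A 4n π count (12, n = 3) in a planar conjugated ring means antiaromatic.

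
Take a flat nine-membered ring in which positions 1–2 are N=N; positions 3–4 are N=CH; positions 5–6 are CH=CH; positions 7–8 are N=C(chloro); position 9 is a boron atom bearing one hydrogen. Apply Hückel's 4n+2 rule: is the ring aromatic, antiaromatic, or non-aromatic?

Antiaromatic

Check conjugation: each doubly-bonded ring atom is sp² with one p-orbital electron; each sp² =N– keeps its lone pair in-plane and puts one electron into the π system; the boron has an empty p orbital — every position has a p orbital, so the cyclic π system is continuous.
Counting π electrons: 4 × 2 = 8 from the double-bond units + 0 from the BH atom = 8.
8 is a 4n count (n = 2), so the planar conjugated ring is antiaromatic.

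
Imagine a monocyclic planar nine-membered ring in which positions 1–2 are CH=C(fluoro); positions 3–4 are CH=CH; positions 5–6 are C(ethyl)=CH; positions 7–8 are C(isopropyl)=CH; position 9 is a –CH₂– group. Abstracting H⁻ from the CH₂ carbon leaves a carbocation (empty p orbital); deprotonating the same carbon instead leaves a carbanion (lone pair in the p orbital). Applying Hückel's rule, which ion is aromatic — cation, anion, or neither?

The anion

Once that carbon is sp², every ring atom has a p orbital and both ions are fully conjugated.
Cation: 4 × 2 + 0 = 8 π electrons → 4(2), antiaromatic.
Anion: 4 × 2 + 2 = 10 π electrons → 4(2)+2, aromatic.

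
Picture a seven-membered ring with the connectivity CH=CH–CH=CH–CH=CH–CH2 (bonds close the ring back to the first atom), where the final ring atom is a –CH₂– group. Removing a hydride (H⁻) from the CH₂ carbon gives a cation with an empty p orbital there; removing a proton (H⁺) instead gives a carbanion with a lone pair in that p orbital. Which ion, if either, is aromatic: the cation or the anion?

The cation

Once that carbon is sp², every ring atom has a p orbital and both ions are fully conjugated.
Cation: 3 × 2 + 0 = 6 π electrons → 4(1)+2, aromatic.
Anion: 3 × 2 + 2 = 8 π electrons → 4(2), antiaromatic.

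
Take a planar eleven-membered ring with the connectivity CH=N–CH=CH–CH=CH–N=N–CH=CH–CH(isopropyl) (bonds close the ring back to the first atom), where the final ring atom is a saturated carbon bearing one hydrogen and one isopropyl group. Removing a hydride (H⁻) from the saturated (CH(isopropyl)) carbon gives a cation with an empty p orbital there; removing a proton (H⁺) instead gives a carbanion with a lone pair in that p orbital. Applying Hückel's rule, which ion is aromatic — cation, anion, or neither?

In either ion the ring is fully conjugated: every atom, including the new sp² carbon, supplies a p orbital.
Cation: 5 × 2 + 0 = 10 π electrons → 4(2)+2, aromatic.
Anion: 5 × 2 + 2 = 12 π electrons → 4(3), antiaromatic.

The cation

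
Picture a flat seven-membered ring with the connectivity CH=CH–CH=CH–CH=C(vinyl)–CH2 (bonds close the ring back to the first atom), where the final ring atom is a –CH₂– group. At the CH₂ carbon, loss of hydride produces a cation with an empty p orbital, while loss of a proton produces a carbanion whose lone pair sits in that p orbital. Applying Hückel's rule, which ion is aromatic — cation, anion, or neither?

Both ions have a continuous loop of p orbitals — each ring atom is sp².
Cation: 3 × 2 + 0 = 6 π electrons → 4(1)+2, aromatic.
Anion: 3 × 2 + 2 = 8 π electrons → 4(2), antiaromatic.

The cation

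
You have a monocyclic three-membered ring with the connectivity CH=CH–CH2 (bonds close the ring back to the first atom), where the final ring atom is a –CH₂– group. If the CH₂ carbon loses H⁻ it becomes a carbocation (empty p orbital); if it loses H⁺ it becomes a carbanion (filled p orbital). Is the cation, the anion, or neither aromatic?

The cation

In either ion the ring is fully conjugated: every atom, including the new sp² carbon, supplies a p orbital.
Cation: 1 × 2 + 0 = 2 π electrons → 4(0)+2, aromatic.
Anion: 1 × 2 + 2 = 4 π electrons → 4(1), antiaromatic.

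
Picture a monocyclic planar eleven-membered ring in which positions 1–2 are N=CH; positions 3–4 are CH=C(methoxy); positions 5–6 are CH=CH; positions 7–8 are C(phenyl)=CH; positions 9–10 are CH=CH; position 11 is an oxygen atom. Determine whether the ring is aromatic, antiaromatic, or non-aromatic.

All ring atoms are sp² and supply a p orbital to the ring (the double-bond atoms are sp², each contributing one p electron; the doubly-bonded nitrogens are pyridine-type — their lone pairs lie in the ring plane, leaving one electron in the p orbital; the oxygen donates one lone pair from its p orbital); the conjugation is uninterrupted.
Adding the contributions, 5 × 2 = 10 from the double-bond units + 2 from the O atom = 12.
With 12 = 4·3 π electrons, Hückel's rule classifies the planar ring as antiaromatic.

Antiaromatic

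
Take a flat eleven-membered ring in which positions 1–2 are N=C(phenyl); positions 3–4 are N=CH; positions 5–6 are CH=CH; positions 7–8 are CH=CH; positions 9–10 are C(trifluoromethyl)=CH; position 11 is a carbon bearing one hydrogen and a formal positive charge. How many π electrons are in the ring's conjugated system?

Every ring atom contributes a p orbital perpendicular to the ring (every atom in a ring double bond is sp² and brings one electron to the p orbital; the doubly-bonded nitrogens are pyridine-type — their lone pairs lie in the ring plane, leaving one electron in the p orbital; the carbocation has an empty p orbital), so the π system is cyclic and fully conjugated.
Counting π electrons: 5 × 2 = 10 from the double-bond units + 0 from the CH(+) atom = 10.

10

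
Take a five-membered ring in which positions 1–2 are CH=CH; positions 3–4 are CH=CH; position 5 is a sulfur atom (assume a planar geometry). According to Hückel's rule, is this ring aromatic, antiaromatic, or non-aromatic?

Aromatic

All ring atoms are sp² and supply a p orbital to the ring (every atom in a ring double bond is sp² and brings one electron to the p orbital; the sulfur donates one lone pair from its p orbital); the conjugation is uninterrupted.
Adding the contributions, 2 × 2 = 4 from the double-bond units + 2 from the S atom = 6.
That gives a 4n+2 count (6, n = 1).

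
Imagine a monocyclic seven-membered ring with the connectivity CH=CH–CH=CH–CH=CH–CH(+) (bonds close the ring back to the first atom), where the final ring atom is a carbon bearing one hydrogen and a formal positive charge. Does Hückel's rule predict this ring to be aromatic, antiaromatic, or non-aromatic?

Aromatic

Check conjugation: each doubly-bonded ring atom is sp² with one p-orbital electron; the carbocation has an empty p orbital — every position has a p orbital, so the cyclic π system is continuous.
Tallying contributions gives 3 × 2 = 6 from the double-bond units + 0 from the CH(+) atom = 6.
6 = 4(1) + 2, which satisfies Hückel's 4n+2 rule.
This is the tropylium cation.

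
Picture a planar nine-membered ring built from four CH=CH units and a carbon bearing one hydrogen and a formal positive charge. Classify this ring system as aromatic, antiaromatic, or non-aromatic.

Antiaromatic

Every ring atom contributes a p orbital perpendicular to the ring (every atom in a ring double bond is sp² and brings one electron to the p orbital; the carbocation has an empty p orbital), so the π system is cyclic and fully conjugated.
Adding the contributions, 4 × 2 = 8 from the double-bond units + 0 from the CH(+) atom = 8.
8 = 4(2); a planar, fully conjugated 4n system is antiaromatic.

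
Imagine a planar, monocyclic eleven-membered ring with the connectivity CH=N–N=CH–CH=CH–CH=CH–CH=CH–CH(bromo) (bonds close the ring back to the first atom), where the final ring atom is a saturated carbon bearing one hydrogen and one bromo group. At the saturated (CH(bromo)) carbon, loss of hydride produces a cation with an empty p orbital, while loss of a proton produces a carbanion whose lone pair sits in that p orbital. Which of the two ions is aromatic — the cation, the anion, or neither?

In both ions every ring atom is sp² and contributes a p orbital, so both rings are fully conjugated.
Cation: 5 × 2 + 0 = 10 π electrons → 4(2)+2, aromatic.
Anion: 5 × 2 + 2 = 12 π electrons → 4(3), antiaromatic.

The cation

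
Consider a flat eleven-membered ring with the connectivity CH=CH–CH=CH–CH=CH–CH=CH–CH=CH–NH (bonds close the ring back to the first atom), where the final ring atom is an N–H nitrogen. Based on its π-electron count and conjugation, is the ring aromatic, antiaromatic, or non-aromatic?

Antiaromatic

All ring atoms are sp² and supply a p orbital to the ring (every atom in a ring double bond is sp² and brings one electron to the p orbital; the pyrrole-type nitrogen donates its lone pair from the p orbital); the conjugation is uninterrupted.
Tallying contributions gives 5 × 2 = 10 from the double-bond units + 2 from the NH atom = 12.
12 = 4(3); a planar, fully conjugated 4n system is antiaromatic.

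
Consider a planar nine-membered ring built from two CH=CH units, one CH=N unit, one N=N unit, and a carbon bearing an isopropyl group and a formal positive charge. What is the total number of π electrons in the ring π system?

The p orbitals form a continuous loop: the double-bond atoms are sp², each contributing one p electron; each sp² =N– keeps its lone pair in-plane and puts one electron into the π system; the carbocation has an empty p orbital. The ring is fully conjugated.
Counting π electrons: 4 × 2 = 8 from the double-bond units + 0 from the C(isopropyl)(+) atom = 8.

8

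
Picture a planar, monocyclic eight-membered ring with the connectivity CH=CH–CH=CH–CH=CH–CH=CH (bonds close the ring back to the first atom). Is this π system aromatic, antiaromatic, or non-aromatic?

The p orbitals form a continuous loop: every atom in a ring double bond is sp² and brings one electron to the p orbital. The ring is fully conjugated.
Counting π electrons: 4 × 2 = 8 from the 4 double-bond units.
A 4n π count (8, n = 2) in a planar conjugated ring means antiaromatic.
This is cyclooctatetraene.

Antiaromatic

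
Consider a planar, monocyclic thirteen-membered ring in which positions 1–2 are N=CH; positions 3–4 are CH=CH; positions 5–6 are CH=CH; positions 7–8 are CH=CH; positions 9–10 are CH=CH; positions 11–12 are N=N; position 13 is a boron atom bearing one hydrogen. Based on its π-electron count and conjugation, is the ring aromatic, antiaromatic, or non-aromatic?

The p orbitals form a continuous loop: the double-bond atoms are sp², each contributing one p electron; each sp² =N– keeps its lone pair in-plane and puts one electron into the π system; the boron has an empty p orbital. The ring is fully conjugated.
π-electron count: 6 × 2 = 12 from the double-bond units + 0 from the BH atom = 12.
With 12 = 4·3 π electrons, Hückel's rule classifies the planar ring as antiaromatic.

Antiaromatic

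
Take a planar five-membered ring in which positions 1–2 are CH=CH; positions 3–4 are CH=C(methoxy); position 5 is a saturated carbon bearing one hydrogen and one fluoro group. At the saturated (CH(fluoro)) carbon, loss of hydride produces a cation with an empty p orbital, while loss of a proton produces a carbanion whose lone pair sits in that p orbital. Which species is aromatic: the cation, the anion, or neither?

Both ions have a continuous loop of p orbitals — each ring atom is sp².
Cation: 2 × 2 + 0 = 4 π electrons → 4(1), antiaromatic.
Anion: 2 × 2 + 2 = 6 π electrons → 4(1)+2, aromatic.

The anion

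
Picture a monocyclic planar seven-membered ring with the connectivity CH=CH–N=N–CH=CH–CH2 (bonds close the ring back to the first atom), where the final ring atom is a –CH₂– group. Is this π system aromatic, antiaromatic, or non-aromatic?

Non-aromatic

The CH2 position has four σ bonds — the tetrahedral CH₂ carbon is sp³ and has no p orbital in the ring π system — so the cyclic conjugation is interrupted.
Broken conjugation rules out both aromaticity and antiaromaticity.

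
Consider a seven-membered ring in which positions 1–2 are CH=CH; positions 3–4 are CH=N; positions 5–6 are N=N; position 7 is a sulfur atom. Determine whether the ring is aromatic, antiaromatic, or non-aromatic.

Antiaromatic

Every ring atom contributes a p orbital perpendicular to the ring (every atom in a ring double bond is sp² and brings one electron to the p orbital; each sp² =N– keeps its lone pair in-plane and puts one electron into the π system; the sulfur donates one lone pair from its p orbital), so the π system is cyclic and fully conjugated.
Adding the contributions, 3 × 2 = 6 from the double-bond units + 2 from the S atom = 8.
8 = 4(2); a planar, fully conjugated 4n system is antiaromatic.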